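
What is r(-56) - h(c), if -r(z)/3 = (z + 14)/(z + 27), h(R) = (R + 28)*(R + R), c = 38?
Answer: -145590/29 ≈ -5020.3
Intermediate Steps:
h(R) = 2*R*(28 + R) (h(R) = (28 + R)*(2*R) = 2*R*(28 + R))
r(z) = -3*(14 + z)/(27 + z) (r(z) = -3*(z + 14)/(z + 27) = -3*(14 + z)/(27 + z))
r(-56) - h(c) = 3*(-14 - 1*(-56))/(27 - 56) - 2*38*(28 + 38) = 3*(-14 + 56)/(-29) - 2*38*66 = 3*(-1/29)*42 - 1*5016 = -126/29 - 5016 = -145590/29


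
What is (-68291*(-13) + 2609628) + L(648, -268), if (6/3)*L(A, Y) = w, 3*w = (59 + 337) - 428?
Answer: 10492217/3 ≈ 3.4974e+6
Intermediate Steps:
w = -32/3 (w = ((59 + 337) - 428)/3 = (396 - 428)/3 = (⅓)*(-32) = -32/3 ≈ -10.667)
L(A, Y) = -16/3 (L(A, Y) = (½)*(-32/3) = -16/3)
(-68291*(-13) + 2609628) + L(648, -268) = (-68291*(-13) + 2609628) - 16/3 = (887783 + 2609628) - 16/3 = 3497411 - 16/3 = 10492217/3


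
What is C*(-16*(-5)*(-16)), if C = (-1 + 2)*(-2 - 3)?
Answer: 6400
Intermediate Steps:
C = -5 (C = 1*(-5) = -5)
C*(-16*(-5)*(-16)) = -5*(-16*(-5))*(-16) = -400*(-16) = -5*(-1280) = 6400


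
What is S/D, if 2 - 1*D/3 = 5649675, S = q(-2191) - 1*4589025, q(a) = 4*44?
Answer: 4588849/16949019 ≈ 0.27074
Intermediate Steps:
q(a) = 176
S = -4588849 (S = 176 - 1*4589025 = 176 - 4589025 = -4588849)
D = -16949019 (D = 6 - 3*5649675 = 6 - 16949025 = -16949019)
S/D = -4588849/(-16949019) = -4588849*(-1/16949019) = 4588849/16949019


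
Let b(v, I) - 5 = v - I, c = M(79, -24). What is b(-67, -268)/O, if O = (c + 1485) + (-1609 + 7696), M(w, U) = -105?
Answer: 206/7467 ≈ 0.027588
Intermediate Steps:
c = -105
b(v, I) = 5 + v - I (b(v, I) = 5 + (v - I) = 5 + v - I)
O = 7467 (O = (-105 + 1485) + (-1609 + 7696) = 1380 + 6087 = 7467)
b(-67, -268)/O = (5 - 67 - 1*(-268))/7467 = (5 - 67 + 268)*(1/7467) = 206*(1/7467) = 206/7467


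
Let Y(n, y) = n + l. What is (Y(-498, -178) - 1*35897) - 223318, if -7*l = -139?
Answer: -1817852/7 ≈ -2.5969e+5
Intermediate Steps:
l = 139/7 (l = -⅐*(-139) = 139/7 ≈ 19.857)
Y(n, y) = 139/7 + n (Y(n, y) = n + 139/7 = 139/7 + n)
(Y(-498, -178) - 1*35897) - 223318 = ((139/7 - 498) - 1*35897) - 223318 = (-3347/7 - 35897) - 223318 = -254626/7 - 223318 = -1817852/7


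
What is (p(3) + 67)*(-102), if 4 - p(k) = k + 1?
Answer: -6834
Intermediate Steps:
p(k) = 3 - k (p(k) = 4 - (k + 1) = 4 - (1 + k) = 4 + (-1 - k) = 3 - k)
(p(3) + 67)*(-102) = ((3 - 1*3) + 67)*(-102) = ((3 - 3) + 67)*(-102) = (0 + 67)*(-102) = 67*(-102) = -6834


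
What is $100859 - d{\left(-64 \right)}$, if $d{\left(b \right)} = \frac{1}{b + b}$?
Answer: $\frac{12909953}{128} \approx 1.0086 \cdot 10^{5}$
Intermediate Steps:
$d{\left(b \right)} = \frac{1}{2 b}$
$100859 - d{\left(-64 \right)} = 100859 - \frac{1}{2 \left(-64\right)} = 100859 - \frac{1}{2} \left(- \frac{1}{64}\right) = 100859 - - \frac{1}{128} = 100859 + \frac{1}{128} = \frac{12909953}{128}$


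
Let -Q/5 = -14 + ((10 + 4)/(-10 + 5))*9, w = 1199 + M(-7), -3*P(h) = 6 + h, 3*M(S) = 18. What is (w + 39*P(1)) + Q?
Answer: 1310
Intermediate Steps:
M(S) = 6 (M(S) = (⅓)*18 = 6)
P(h) = -2 - h/3 (P(h) = -(6 + h)/3 = -2 - h/3)
w = 1205 (w = 1199 + 6 = 1205)
Q = 196 (Q = -5*(-14 + ((10 + 4)/(-10 + 5))*9) = -5*(-14 + (14/(-5))*9) = -5*(-14 + (14*(-⅕))*9) = -5*(-14 - 14/5*9) = -5*(-14 - 126/5) = -5*(-196/5) = 196)
(w + 39*P(1)) + Q = (1205 + 39*(-2 - ⅓*1)) + 196 = (1205 + 39*(-2 - ⅓)) + 196 = (1205 + 39*(-7/3)) + 196 = (1205 - 91) + 196 = 1114 + 196 = 1310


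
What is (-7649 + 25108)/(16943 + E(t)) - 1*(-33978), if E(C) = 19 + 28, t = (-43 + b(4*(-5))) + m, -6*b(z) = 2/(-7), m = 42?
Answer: 577303679/16990 ≈ 33979.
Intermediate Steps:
b(z) = 1/21 (b(z) = -1/(3*(-7)) = -(-1)/(3*7) = -⅙*(-2/7) = 1/21)
t = -20/21 (t = (-43 + 1/21) + 42 = -902/21 + 42 = -20/21 ≈ -0.95238)
E(C) = 47
(-7649 + 25108)/(16943 + E(t)) - 1*(-33978) = (-7649 + 25108)/(16943 + 47) - 1*(-33978) = 17459/16990 + 33978 = 577303679/16990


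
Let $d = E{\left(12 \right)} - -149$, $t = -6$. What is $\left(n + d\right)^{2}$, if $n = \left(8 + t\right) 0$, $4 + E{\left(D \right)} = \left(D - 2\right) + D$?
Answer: $27889$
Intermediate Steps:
$E{\left(D \right)} = -6 + 2 D$ ($E{\left(D \right)} = -4 + \left(\left(D - 2\right) + D\right) = -4 + \left(\left(-2 + D\right) + D\right) = -4 + \left(-2 + 2 D\right) = -6 + 2 D$)
$d = 167$ ($d = \left(-6 + 2 \cdot 12\right) - -149 = \left(-6 + 24\right) + 149 = 18 + 149 = 167$)
$n = 0$ ($n = \left(8 - 6\right) 0 = 2 \cdot 0 = 0$)
$\left(n + d\right)^{2} = \left(0 + 167\right)^{2} = 167^{2} = 27889$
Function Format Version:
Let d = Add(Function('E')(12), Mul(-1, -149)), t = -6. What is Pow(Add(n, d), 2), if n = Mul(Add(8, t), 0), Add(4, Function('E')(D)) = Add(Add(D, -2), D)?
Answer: 27889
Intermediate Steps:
Function('E')(D) = Add(-6, Mul(2, D)) (Function('E')(D) = Add(-4, Add(Add(D, -2), D)) = Add(-4, Add(Add(-2, D), D)) = Add(-4, Add(-2, Mul(2, D))) = Add(-6, Mul(2, D)))
d = 167 (d = Add(Add(-6, Mul(2, 12)), Mul(-1, -149)) = Add(Add(-6, 24), 149) = Add(18, 149) = 167)
n = 0 (n = Mul(Add(8, -6), 0) = Mul(2, 0) = 0)
Pow(Add(n, d), 2) = Pow(Add(0, 167), 2) = Pow(167, 2) = 27889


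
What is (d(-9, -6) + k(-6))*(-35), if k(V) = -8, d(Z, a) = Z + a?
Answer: 805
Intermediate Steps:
(d(-9, -6) + k(-6))*(-35) = ((-9 - 6) - 8)*(-35) = (-15 - 8)*(-35) = -23*(-35) = 805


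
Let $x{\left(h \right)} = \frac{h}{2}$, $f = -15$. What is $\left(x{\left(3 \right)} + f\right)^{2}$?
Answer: $\frac{729}{4} \approx 182.25$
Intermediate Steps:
$x{\left(h \right)} = \frac{h}{2}$ ($x{\left(h \right)} = h \frac{1}{2} = \frac{h}{2}$)
$\left(x{\left(3 \right)} + f\right)^{2} = \left(\frac{1}{2} \cdot 3 - 15\right)^{2} = \left(\frac{3}{2} - 15\right)^{2} = \left(- \frac{27}{2}\right)^{2} = \frac{729}{4}$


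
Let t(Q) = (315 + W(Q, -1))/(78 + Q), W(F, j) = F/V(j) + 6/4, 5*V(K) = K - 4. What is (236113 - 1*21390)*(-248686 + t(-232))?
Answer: -16447005576355/308 ≈ -5.3399e+10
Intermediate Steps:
V(K) = -⅘ + K/5 (V(K) = (K - 4)/5 = (-4 + K)/5 = -⅘ + K/5)
W(F, j) = 3/2 + F/(-⅘ + j/5) (W(F, j) = F/(-⅘ + j/5) + 6/4 = F/(-⅘ + j/5) + 6*(¼) = F/(-⅘ + j/5) + 3/2 = 3/2 + F/(-⅘ + j/5))
t(Q) = (633/2 - Q)/(78 + Q) (t(Q) = (315 + (-12 + 3*(-1) + 10*Q)/(2*(-4 - 1)))/(78 + Q) = (315 + (½)*(-12 - 3 + 10*Q)/(-5))/(78 + Q) = (315 + (½)*(-⅕)*(-15 + 10*Q))/(78 + Q) = (315 + (3/2 - Q))/(78 + Q) = (633/2 - Q)/(78 + Q))
(236113 - 1*21390)*(-248686 + t(-232)) = (236113 - 1*21390)*(-248686 + (633/2 - 1*(-232))/(78 - 232)) = (236113 - 21390)*(-248686 + (633/2 + 232)/(-154)) = 214723*(-248686 - 1/154*1097/2) = 214723*(-248686 - 1097/308) = 214723*(-76596385/308) = -16447005576355/308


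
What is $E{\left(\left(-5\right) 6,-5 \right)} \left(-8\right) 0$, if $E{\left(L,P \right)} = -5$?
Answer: $0$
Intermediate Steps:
$E{\left(\left(-5\right) 6,-5 \right)} \left(-8\right) 0 = \left(-5\right) \left(-8\right) 0 = 40 \cdot 0 = 0$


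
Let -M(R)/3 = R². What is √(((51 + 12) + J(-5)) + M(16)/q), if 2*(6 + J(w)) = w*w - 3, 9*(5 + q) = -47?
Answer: 2*√18929/23 ≈ 11.964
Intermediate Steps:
M(R) = -3*R²
q = -92/9 (q = -5 + (⅑)*(-47) = -5 - 47/9 = -92/9 ≈ -10.222)
J(w) = -15/2 + w²/2 (J(w) = -6 + (w*w - 3)/2 = -6 + (w² - 3)/2 = -6 + (-3 + w²)/2 = -6 + (-3/2 + w²/2) = -15/2 + w²/2)
√(((51 + 12) + J(-5)) + M(16)/q) = √(((51 + 12) + (-15/2 + (½)*(-5)²)) + (-3*16²)/(-92/9)) = √((63 + (-15/2 + (½)*25)) - 3*256*(-9/92)) = √((63 + (-15/2 + 25/2)) - 768*(-9/92)) = √((63 + 5) + 1728/23) = √(68 + 1728/23) = √(3292/23) = 2*√18929/23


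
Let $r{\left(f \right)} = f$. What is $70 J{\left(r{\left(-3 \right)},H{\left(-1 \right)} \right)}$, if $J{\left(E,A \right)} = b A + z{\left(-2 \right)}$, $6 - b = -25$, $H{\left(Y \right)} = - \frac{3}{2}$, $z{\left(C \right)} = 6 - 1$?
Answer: $-2905$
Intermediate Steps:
$z{\left(C \right)} = 5$ ($z{\left(C \right)} = 6 - 1 = 5$)
$H{\left(Y \right)} = - \frac{3}{2}$ ($H{\left(Y \right)} = \left(-3\right) \frac{1}{2} = - \frac{3}{2}$)
$b = 31$ ($b = 6 - -25 = 6 + 25 = 31$)
$J{\left(E,A \right)} = 5 + 31 A$ ($J{\left(E,A \right)} = 31 A + 5 = 5 + 31 A$)
$70 J{\left(r{\left(-3 \right)},H{\left(-1 \right)} \right)} = 70 \left(5 + 31 \left(- \frac{3}{2}\right)\right) = 70 \left(5 - \frac{93}{2}\right) = 70 \left(- \frac{83}{2}\right) = -2905$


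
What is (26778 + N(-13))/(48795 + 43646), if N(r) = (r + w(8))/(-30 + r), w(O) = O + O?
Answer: 1151451/3974963 ≈ 0.28968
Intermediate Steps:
w(O) = 2*O
N(r) = (16 + r)/(-30 + r) (N(r) = (r + 2*8)/(-30 + r) = (r + 16)/(-30 + r) = (16 + r)/(-30 + r))
(26778 + N(-13))/(48795 + 43646) = (26778 + (16 - 13)/(-30 - 13))/(48795 + 43646) = (26778 + 3/(-43))/92441 = (26778 - 1/43*3)*(1/92441) = (26778 - 3/43)*(1/92441) = (1151451/43)*(1/92441) = 1151451/3974963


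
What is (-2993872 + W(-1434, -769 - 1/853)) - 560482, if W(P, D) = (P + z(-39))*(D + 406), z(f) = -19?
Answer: -2581957042/853 ≈ -3.0269e+6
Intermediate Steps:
W(P, D) = (-19 + P)*(406 + D) (W(P, D) = (P - 19)*(D + 406) = (-19 + P)*(406 + D))
(-2993872 + W(-1434, -769 - 1/853)) - 560482 = (-2993872 + (-7714 - 19*(-769 - 1/853) + 406*(-1434) + (-769 - 1/853)*(-1434))) - 560482 = (-2993872 + (-7714 - 19*(-769 - 1*1/853) - 582204 + (-769 - 1*1/853)*(-1434))) - 560482 = (-2993872 + (-7714 - 19*(-769 - 1/853) - 582204 + (-769 - 1/853)*(-1434))) - 560482 = (-2993872 + (-7714 - 19*(-655958/853) - 582204 - 655958/853*(-1434))) - 560482 = (-2993872 + (-7714 + 12463202/853 - 582204 + 940643772/853)) - 560482 = (-2993872 + 449906920/853) - 560482 = -2103865896/853 - 560482 = -2581957042/853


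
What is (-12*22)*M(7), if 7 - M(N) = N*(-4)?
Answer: -9240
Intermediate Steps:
M(N) = 7 + 4*N (M(N) = 7 - N*(-4) = 7 - (-4)*N = 7 + 4*N)
(-12*22)*M(7) = (-12*22)*(7 + 4*7) = -264*(7 + 28) = -264*35 = -9240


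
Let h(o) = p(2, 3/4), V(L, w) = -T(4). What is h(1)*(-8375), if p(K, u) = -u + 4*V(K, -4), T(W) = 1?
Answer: 159125/4 ≈ 39781.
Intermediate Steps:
V(L, w) = -1 (V(L, w) = -1*1 = -1)
p(K, u) = -4 - u (p(K, u) = -u + 4*(-1) = -u - 4 = -4 - u)
h(o) = -19/4 (h(o) = -4 - 3/4 = -19/4)
h(1)*(-8375) = -19/4*(-8375) = 159125/4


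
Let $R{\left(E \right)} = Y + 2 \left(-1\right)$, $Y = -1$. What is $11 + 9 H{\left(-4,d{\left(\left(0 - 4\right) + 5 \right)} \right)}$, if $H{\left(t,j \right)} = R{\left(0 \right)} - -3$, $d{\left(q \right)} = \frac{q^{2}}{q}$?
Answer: $11$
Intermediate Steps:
$R{\left(E \right)} = -3$ ($R{\left(E \right)} = -1 + 2 \left(-1\right) = -1 - 2 = -3$)
$d{\left(q \right)} = q$
$H{\left(t,j \right)} = 0$ ($H{\left(t,j \right)} = -3 - -3 = -3 + 3 = 0$)
$11 + 9 H{\left(-4,d{\left(\left(0 - 4\right) + 5 \right)} \right)} = 11 + 9 \cdot 0 = 11 + 0 = 11$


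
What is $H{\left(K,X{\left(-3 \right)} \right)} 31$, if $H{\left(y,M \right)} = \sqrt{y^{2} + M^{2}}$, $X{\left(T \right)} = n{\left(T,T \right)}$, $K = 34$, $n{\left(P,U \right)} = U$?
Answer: $31 \sqrt{1165} \approx 1058.1$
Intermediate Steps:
$X{\left(T \right)} = T$
$H{\left(y,M \right)} = \sqrt{M^{2} + y^{2}}$
$H{\left(K,X{\left(-3 \right)} \right)} 31 = \sqrt{\left(-3\right)^{2} + 34^{2}} \cdot 31 = \sqrt{9 + 1156} \cdot 31 = \sqrt{1165} \cdot 31 = 31 \sqrt{1165}$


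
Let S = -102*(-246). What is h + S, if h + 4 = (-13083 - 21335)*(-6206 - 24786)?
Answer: 1066707744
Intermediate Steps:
S = 25092
h = 1066682652 (h = -4 + (-13083 - 21335)*(-6206 - 24786) = -4 - 34418*(-30992) = -4 + 1066682656 = 1066682652)
h + S = 1066682652 + 25092 = 1066707744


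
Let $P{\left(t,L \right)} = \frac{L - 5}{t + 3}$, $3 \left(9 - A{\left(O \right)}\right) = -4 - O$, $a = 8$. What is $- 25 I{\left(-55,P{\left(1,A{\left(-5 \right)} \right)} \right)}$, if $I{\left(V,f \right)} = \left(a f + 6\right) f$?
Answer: $- \frac{2750}{9} \approx -305.56$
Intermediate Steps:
$A{\left(O \right)} = \frac{31}{3} + \frac{O}{3}$ ($A{\left(O \right)} = 9 - \frac{-4 - O}{3} = 9 + \left(\frac{4}{3} + \frac{O}{3}\right) = \frac{31}{3} + \frac{O}{3}$)
$P{\left(t,L \right)} = \frac{-5 + L}{3 + t}$
$I{\left(V,f \right)} = f \left(6 + 8 f\right)$ ($I{\left(V,f \right)} = \left(8 f + 6\right) f = \left(6 + 8 f\right) f = f \left(6 + 8 f\right)$)
$- 25 I{\left(-55,P{\left(1,A{\left(-5 \right)} \right)} \right)} = - 25 \cdot 2 \frac{-5 + \left(\frac{31}{3} + \frac{1}{3} \left(-5\right)\right)}{3 + 1} \left(3 + 4 \frac{-5 + \left(\frac{31}{3} + \frac{1}{3} \left(-5\right)\right)}{3 + 1}\right) = - 25 \cdot 2 \frac{-5 + \left(\frac{31}{3} - \frac{5}{3}\right)}{4} \left(3 + 4 \frac{-5 + \left(\frac{31}{3} - \frac{5}{3}\right)}{4}\right) = - 25 \cdot 2 \frac{-5 + \frac{26}{3}}{4} \left(3 + 4 \frac{-5 + \frac{26}{3}}{4}\right) = - 25 \cdot 2 \cdot \frac{1}{4} \cdot \frac{11}{3} \left(3 + 4 \cdot \frac{1}{4} \cdot \frac{11}{3}\right) = - 25 \cdot 2 \cdot \frac{11}{12} \left(3 + 4 \cdot \frac{11}{12}\right) = - 25 \cdot 2 \cdot \frac{11}{12} \left(3 + \frac{11}{3}\right) = - 25 \cdot 2 \cdot \frac{11}{12} \cdot \frac{20}{3} = \left(-25\right) \frac{110}{9} = - \frac{2750}{9}$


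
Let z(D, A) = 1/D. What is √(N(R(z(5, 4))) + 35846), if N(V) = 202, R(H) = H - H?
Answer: 4*√2253 ≈ 189.86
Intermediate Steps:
R(H) = 0
√(N(R(z(5, 4))) + 35846) = √(202 + 35846) = √36048 = 4*√2253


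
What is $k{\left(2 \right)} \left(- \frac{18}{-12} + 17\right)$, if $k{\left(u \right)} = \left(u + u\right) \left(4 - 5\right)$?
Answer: $-74$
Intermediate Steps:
$k{\left(u \right)} = - 2 u$ ($k{\left(u \right)} = 2 u \left(-1\right) = - 2 u$)
$k{\left(2 \right)} \left(- \frac{18}{-12} + 17\right) = \left(-2\right) 2 \left(- \frac{18}{-12} + 17\right) = - 4 \left(\left(-18\right) \left(- \frac{1}{12}\right) + 17\right) = - 4 \left(\frac{3}{2} + 17\right) = \left(-4\right) \frac{37}{2} = -74$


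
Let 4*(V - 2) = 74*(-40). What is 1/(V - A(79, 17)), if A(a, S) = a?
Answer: -1/817 ≈ -0.0012240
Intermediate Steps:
V = -738 (V = 2 + (74*(-40))/4 = 2 + (¼)*(-2960) = 2 - 740 = -738)
1/(V - A(79, 17)) = 1/(-738 - 1*79) = 1/(-738 - 79) = 1/(-817) = -1/817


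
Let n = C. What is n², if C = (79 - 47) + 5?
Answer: 1369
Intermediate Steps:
C = 37 (C = 32 + 5 = 37)
n = 37
n² = 37² = 1369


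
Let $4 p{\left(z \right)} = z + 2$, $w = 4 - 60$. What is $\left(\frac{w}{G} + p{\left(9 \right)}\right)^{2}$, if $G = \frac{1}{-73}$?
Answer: $\frac{267747769}{16} \approx 1.6734 \cdot 10^{7}$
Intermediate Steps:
$w = -56$
$G = - \frac{1}{73} \approx -0.013699$
$p{\left(z \right)} = \frac{1}{2} + \frac{z}{4}$ ($p{\left(z \right)} = \frac{z + 2}{4} = \frac{2 + z}{4} = \frac{1}{2} + \frac{z}{4}$)
$\left(\frac{w}{G} + p{\left(9 \right)}\right)^{2} = \left(- \frac{56}{- \frac{1}{73}} + \left(\frac{1}{2} + \frac{1}{4} \cdot 9\right)\right)^{2} = \left(\left(-56\right) \left(-73\right) + \left(\frac{1}{2} + \frac{9}{4}\right)\right)^{2} = \left(4088 + \frac{11}{4}\right)^{2} = \left(\frac{16363}{4}\right)^{2} = \frac{267747769}{16}$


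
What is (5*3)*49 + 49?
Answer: 784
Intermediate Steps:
(5*3)*49 + 49 = 15*49 + 49 = 735 + 49 = 784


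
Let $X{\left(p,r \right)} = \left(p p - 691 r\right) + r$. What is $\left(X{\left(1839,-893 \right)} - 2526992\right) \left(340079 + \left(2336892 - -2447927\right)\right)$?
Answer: $7539232322902$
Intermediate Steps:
$X{\left(p,r \right)} = p^{2} - 690 r$ ($X{\left(p,r \right)} = \left(p^{2} - 691 r\right) + r = p^{2} - 690 r$)
$\left(X{\left(1839,-893 \right)} - 2526992\right) \left(340079 + \left(2336892 - -2447927\right)\right) = \left(\left(1839^{2} - -616170\right) - 2526992\right) \left(340079 + \left(2336892 - -2447927\right)\right) = \left(\left(3381921 + 616170\right) - 2526992\right) \left(340079 + \left(2336892 + 2447927\right)\right) = \left(3998091 - 2526992\right) \left(340079 + 4784819\right) = 1471099 \cdot 5124898 = 7539232322902$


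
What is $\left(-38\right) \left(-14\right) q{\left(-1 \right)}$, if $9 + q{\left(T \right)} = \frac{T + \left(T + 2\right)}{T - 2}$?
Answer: $-4788$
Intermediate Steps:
$q{\left(T \right)} = -9 + \frac{2 + 2 T}{-2 + T}$ ($q{\left(T \right)} = -9 + \frac{T + \left(T + 2\right)}{T - 2} = -9 + \frac{T + \left(2 + T\right)}{-2 + T} = -9 + \frac{2 + 2 T}{-2 + T}$)
$\left(-38\right) \left(-14\right) q{\left(-1 \right)} = \left(-38\right) \left(-14\right) \frac{20 - -7}{-2 - 1} = 532 \frac{20 + 7}{-3} = 532 \left(\left(- \frac{1}{3}\right) 27\right) = 532 \left(-9\right) = -4788$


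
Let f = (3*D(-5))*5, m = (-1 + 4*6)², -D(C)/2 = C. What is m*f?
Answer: 79350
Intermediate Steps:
D(C) = -2*C
m = 529 (m = (-1 + 24)² = 23² = 529)
f = 150 (f = (3*(-2*(-5)))*5 = (3*10)*5 = 30*5 = 150)
m*f = 529*150 = 79350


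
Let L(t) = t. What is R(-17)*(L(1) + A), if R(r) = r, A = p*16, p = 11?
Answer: -3009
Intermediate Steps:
A = 176 (A = 11*16 = 176)
R(-17)*(L(1) + A) = -17*(1 + 176) = -17*177 = -3009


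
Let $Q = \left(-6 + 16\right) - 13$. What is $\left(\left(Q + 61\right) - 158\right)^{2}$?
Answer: $10000$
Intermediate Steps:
$Q = -3$ ($Q = 10 - 13 = -3$)
$\left(\left(Q + 61\right) - 158\right)^{2} = \left(\left(-3 + 61\right) - 158\right)^{2} = \left(58 - 158\right)^{2} = \left(-100\right)^{2} = 10000$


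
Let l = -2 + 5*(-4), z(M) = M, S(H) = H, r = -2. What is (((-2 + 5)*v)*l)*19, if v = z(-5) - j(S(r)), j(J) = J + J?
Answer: 1254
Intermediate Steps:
j(J) = 2*J
l = -22 (l = -2 - 20 = -22)
v = -1 (v = -5 - 2*(-2) = -5 - 1*(-4) = -5 + 4 = -1)
(((-2 + 5)*v)*l)*19 = (((-2 + 5)*(-1))*(-22))*19 = ((3*(-1))*(-22))*19 = -3*(-22)*19 = 66*19 = 1254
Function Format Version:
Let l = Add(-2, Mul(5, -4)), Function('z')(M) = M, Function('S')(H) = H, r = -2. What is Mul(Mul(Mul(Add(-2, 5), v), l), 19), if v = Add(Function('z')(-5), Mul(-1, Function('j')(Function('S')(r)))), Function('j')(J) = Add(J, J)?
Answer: 1254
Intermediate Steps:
Function('j')(J) = Mul(2, J)
l = -22 (l = Add(-2, -20) = -22)
v = -1 (v = Add(-5, Mul(-1, Mul(2, -2))) = Add(-5, Mul(-1, -4)) = Add(-5, 4) = -1)
Mul(Mul(Mul(Add(-2, 5), v), l), 19) = Mul(Mul(Mul(Add(-2, 5), -1), -22), 19) = Mul(Mul(Mul(3, -1), -22), 19) = Mul(Mul(-3, -22), 19) = Mul(66, 19) = 1254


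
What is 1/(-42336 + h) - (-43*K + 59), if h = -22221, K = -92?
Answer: -259196356/64557 ≈ -4015.0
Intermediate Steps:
1/(-42336 + h) - (-43*K + 59) = 1/(-42336 - 22221) - (-43*(-92) + 59) = 1/(-64557) - (3956 + 59) = -1/64557 - 1*4015 = -1/64557 - 4015 = -259196356/64557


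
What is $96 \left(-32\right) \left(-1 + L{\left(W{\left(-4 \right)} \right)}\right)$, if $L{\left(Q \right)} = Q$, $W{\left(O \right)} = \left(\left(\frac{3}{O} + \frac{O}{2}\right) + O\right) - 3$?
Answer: $33024$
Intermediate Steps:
$W{\left(O \right)} = -3 + \frac{3}{O} + \frac{3 O}{2}$ ($W{\left(O \right)} = \left(\left(\frac{3}{O} + O \frac{1}{2}\right) + O\right) - 3 = \left(\left(\frac{3}{O} + \frac{O}{2}\right) + O\right) - 3 = \left(\left(\frac{O}{2} + \frac{3}{O}\right) + O\right) - 3 = \left(\frac{3}{O} + \frac{3 O}{2}\right) - 3 = -3 + \frac{3}{O} + \frac{3 O}{2}$)
$96 \left(-32\right) \left(-1 + L{\left(W{\left(-4 \right)} \right)}\right) = 96 \left(-32\right) \left(-1 + \left(-3 + \frac{3}{-4} + \frac{3}{2} \left(-4\right)\right)\right) = - 3072 \left(-1 - \frac{39}{4}\right) = \left(-3072\right) \left(- \frac{43}{4}\right) = 33024$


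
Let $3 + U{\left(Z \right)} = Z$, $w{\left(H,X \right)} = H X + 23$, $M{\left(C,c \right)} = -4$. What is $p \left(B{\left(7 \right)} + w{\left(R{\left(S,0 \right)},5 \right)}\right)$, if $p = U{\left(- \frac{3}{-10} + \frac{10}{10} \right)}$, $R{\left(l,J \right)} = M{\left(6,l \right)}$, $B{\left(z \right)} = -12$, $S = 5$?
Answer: $\frac{153}{10} \approx 15.3$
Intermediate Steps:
$R{\left(l,J \right)} = -4$
$w{\left(H,X \right)} = 23 + H X$
$U{\left(Z \right)} = -3 + Z$
$p = - \frac{17}{10}$ ($p = -3 + \left(- \frac{3}{-10} + \frac{10}{10}\right) = -3 + \left(\left(-3\right) \left(- \frac{1}{10}\right) + 10 \cdot \frac{1}{10}\right) = -3 + \left(\frac{3}{10} + 1\right) = -3 + \frac{13}{10} = - \frac{17}{10} \approx -1.7$)
$p \left(B{\left(7 \right)} + w{\left(R{\left(S,0 \right)},5 \right)}\right) = - \frac{17 \left(-12 + \left(23 - 20\right)\right)}{10} = - \frac{17 \left(-12 + 3\right)}{10} = \left(- \frac{17}{10}\right) \left(-9\right) = \frac{153}{10}$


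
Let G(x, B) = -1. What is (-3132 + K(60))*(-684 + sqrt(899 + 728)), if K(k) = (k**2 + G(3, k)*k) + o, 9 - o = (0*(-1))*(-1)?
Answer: -285228 + 417*sqrt(1627) ≈ -2.6841e+5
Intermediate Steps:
o = 9 (o = 9 - 0*(-1)*(-1) = 9 - 0*(-1) = 9 - 1*0 = 9 + 0 = 9)
K(k) = 9 + k**2 - k (K(k) = (k**2 - k) + 9 = 9 + k**2 - k)
(-3132 + K(60))*(-684 + sqrt(899 + 728)) = (-3132 + (9 + 60**2 - 1*60))*(-684 + sqrt(899 + 728)) = (-3132 + (9 + 3600 - 60))*(-684 + sqrt(1627)) = (-3132 + 3549)*(-684 + sqrt(1627)) = 417*(-684 + sqrt(1627)) = -285228 + 417*sqrt(1627)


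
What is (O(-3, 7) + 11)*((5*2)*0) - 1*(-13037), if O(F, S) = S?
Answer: 13037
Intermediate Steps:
(O(-3, 7) + 11)*((5*2)*0) - 1*(-13037) = (7 + 11)*((5*2)*0) - 1*(-13037) = 18*(10*0) + 13037 = 18*0 + 13037 = 0 + 13037 = 13037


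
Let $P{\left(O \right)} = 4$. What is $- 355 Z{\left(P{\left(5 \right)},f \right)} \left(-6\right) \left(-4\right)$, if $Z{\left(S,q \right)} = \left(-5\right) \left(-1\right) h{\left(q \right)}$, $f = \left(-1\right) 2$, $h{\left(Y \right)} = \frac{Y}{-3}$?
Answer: $-28400$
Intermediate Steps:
$h{\left(Y \right)} = - \frac{Y}{3}$ ($h{\left(Y \right)} = Y \left(- \frac{1}{3}\right) = - \frac{Y}{3}$)
$f = -2$
$Z{\left(S,q \right)} = - \frac{5 q}{3}$ ($Z{\left(S,q \right)} = \left(-5\right) \left(-1\right) \left(- \frac{q}{3}\right) = 5 \left(- \frac{q}{3}\right) = - \frac{5 q}{3}$)
$- 355 Z{\left(P{\left(5 \right)},f \right)} \left(-6\right) \left(-4\right) = - 355 \left(- \frac{5}{3}\right) \left(-2\right) \left(-6\right) \left(-4\right) = - 355 \cdot \frac{10}{3} \left(-6\right) \left(-4\right) = - 355 \left(\left(-20\right) \left(-4\right)\right) = \left(-355\right) 80 = -28400$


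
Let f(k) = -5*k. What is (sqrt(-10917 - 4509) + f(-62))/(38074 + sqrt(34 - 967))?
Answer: (310 + 3*I*sqrt(1714))/(38074 + I*sqrt(933)) ≈ 0.0081446 + 0.0032556*I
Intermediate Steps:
(sqrt(-10917 - 4509) + f(-62))/(38074 + sqrt(34 - 967)) = (sqrt(-10917 - 4509) - 5*(-62))/(38074 + sqrt(34 - 967)) = (sqrt(-15426) + 310)/(38074 + sqrt(-933)) = (3*I*sqrt(1714) + 310)/(38074 + I*sqrt(933)) = (310 + 3*I*sqrt(1714))/(38074 + I*sqrt(933))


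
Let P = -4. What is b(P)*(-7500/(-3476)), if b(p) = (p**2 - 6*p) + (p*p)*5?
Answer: 225000/869 ≈ 258.92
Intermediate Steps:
b(p) = -6*p + 6*p**2 (b(p) = (p**2 - 6*p) + p**2*5 = (p**2 - 6*p) + 5*p**2 = -6*p + 6*p**2)
b(P)*(-7500/(-3476)) = (6*(-4)*(-1 - 4))*(-7500/(-3476)) = (6*(-4)*(-5))*(-7500*(-1/3476)) = 120*(1875/869) = 225000/869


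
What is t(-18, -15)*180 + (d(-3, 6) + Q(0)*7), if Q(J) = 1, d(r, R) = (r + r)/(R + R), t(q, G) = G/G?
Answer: 373/2 ≈ 186.50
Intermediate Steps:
t(q, G) = 1
d(r, R) = r/R (d(r, R) = (2*r)/((2*R)) = (2*r)*(1/(2*R)) = r/R)
t(-18, -15)*180 + (d(-3, 6) + Q(0)*7) = 1*180 + (-3/6 + 1*7) = 180 + (-3*1/6 + 7) = 180 + (-1/2 + 7) = 180 + 13/2 = 373/2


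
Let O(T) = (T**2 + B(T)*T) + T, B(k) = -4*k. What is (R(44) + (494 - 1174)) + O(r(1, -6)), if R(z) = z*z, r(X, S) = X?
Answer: 1254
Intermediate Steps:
R(z) = z**2
O(T) = T - 3*T**2 (O(T) = (T**2 + (-4*T)*T) + T = (T**2 - 4*T**2) + T = -3*T**2 + T = T - 3*T**2)
(R(44) + (494 - 1174)) + O(r(1, -6)) = (44**2 + (494 - 1174)) + 1*(1 - 3*1) = (1936 - 680) + 1*(1 - 3) = 1256 + 1*(-2) = 1256 - 2 = 1254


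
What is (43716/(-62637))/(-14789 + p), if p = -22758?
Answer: 14572/783943813 ≈ 1.8588e-5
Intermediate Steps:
(43716/(-62637))/(-14789 + p) = (43716/(-62637))/(-14789 - 22758) = (43716*(-1/62637))/(-37547) = -14572/20879*(-1/37547) = 14572/783943813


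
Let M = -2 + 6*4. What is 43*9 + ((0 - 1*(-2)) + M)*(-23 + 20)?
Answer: 315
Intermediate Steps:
M = 22 (M = -2 + 24 = 22)
43*9 + ((0 - 1*(-2)) + M)*(-23 + 20) = 43*9 + ((0 - 1*(-2)) + 22)*(-23 + 20) = 387 + ((0 + 2) + 22)*(-3) = 387 + (2 + 22)*(-3) = 387 + 24*(-3) = 387 - 72 = 315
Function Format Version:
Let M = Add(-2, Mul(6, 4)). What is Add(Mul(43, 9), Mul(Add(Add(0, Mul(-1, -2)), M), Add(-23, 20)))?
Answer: 315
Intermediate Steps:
M = 22 (M = Add(-2, 24) = 22)
Add(Mul(43, 9), Mul(Add(Add(0, Mul(-1, -2)), M), Add(-23, 20))) = Add(Mul(43, 9), Mul(Add(Add(0, Mul(-1, -2)), 22), Add(-23, 20))) = Add(387, Mul(Add(Add(0, 2), 22), -3)) = Add(387, Mul(Add(2, 22), -3)) = Add(387, Mul(24, -3)) = Add(387, -72) = 315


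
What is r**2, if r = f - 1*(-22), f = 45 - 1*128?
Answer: 3721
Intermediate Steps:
f = -83 (f = 45 - 128 = -83)
r = -61 (r = -83 - 1*(-22) = -83 + 22 = -61)
r**2 = (-61)**2 = 3721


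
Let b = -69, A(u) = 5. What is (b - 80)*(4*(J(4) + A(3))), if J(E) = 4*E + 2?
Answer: -13708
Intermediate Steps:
J(E) = 2 + 4*E
(b - 80)*(4*(J(4) + A(3))) = (-69 - 80)*(4*((2 + 4*4) + 5)) = -596*((2 + 16) + 5) = -596*(18 + 5) = -596*23 = -149*92 = -13708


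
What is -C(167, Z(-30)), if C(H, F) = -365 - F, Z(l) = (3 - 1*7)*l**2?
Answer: -3235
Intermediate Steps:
Z(l) = -4*l**2 (Z(l) = (3 - 7)*l**2 = -4*l**2)
-C(167, Z(-30)) = -(-365 - (-4)*(-30)**2) = -(-365 - (-4)*900) = -(-365 - 1*(-3600)) = -(-365 + 3600) = -1*3235 = -3235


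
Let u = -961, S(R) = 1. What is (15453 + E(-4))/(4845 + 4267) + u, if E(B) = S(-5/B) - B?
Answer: -4370587/4556 ≈ -959.30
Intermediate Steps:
E(B) = 1 - B
(15453 + E(-4))/(4845 + 4267) + u = (15453 + (1 - 1*(-4)))/(4845 + 4267) - 961 = (15453 + (1 + 4))/9112 - 961 = (15453 + 5)*(1/9112) - 961 = 15458*(1/9112) - 961 = 7729/4556 - 961 = -4370587/4556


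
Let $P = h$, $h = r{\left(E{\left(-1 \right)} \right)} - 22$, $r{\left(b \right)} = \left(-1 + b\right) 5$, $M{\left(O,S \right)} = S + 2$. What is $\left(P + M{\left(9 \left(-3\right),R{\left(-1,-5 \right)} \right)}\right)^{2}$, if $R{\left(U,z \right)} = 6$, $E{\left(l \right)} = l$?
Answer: $576$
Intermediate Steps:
$M{\left(O,S \right)} = 2 + S$
$r{\left(b \right)} = -5 + 5 b$
$h = -32$ ($h = \left(-5 + 5 \left(-1\right)\right) - 22 = \left(-5 - 5\right) - 22 = -10 - 22 = -32$)
$P = -32$
$\left(P + M{\left(9 \left(-3\right),R{\left(-1,-5 \right)} \right)}\right)^{2} = \left(-32 + \left(2 + 6\right)\right)^{2} = \left(-32 + 8\right)^{2} = \left(-24\right)^{2} = 576$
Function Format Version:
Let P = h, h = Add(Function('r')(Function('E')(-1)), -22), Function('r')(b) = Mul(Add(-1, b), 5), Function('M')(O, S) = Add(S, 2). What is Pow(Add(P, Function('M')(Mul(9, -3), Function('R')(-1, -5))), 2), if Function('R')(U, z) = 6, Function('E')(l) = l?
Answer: 576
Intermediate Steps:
Function('M')(O, S) = Add(2, S)
Function('r')(b) = Add(-5, Mul(5, b))
h = -32 (h = Add(Add(-5, Mul(5, -1)), -22) = Add(Add(-5, -5), -22) = Add(-10, -22) = -32)
P = -32
Pow(Add(P, Function('M')(Mul(9, -3), Function('R')(-1, -5))), 2) = Pow(Add(-32, Add(2, 6)), 2) = Pow(Add(-32, 8), 2) = Pow(-24, 2) = 576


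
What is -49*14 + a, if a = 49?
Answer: -637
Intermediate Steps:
-49*14 + a = -49*14 + 49 = -686 + 49 = -637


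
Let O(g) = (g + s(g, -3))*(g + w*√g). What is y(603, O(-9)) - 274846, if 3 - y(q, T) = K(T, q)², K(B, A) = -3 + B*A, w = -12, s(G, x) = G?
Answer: 143138630204 - 76338092304*I ≈ 1.4314e+11 - 7.6338e+10*I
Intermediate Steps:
K(B, A) = -3 + A*B
O(g) = 2*g*(g - 12*√g) (O(g) = (g + g)*(g - 12*√g) = (2*g)*(g - 12*√g) = 2*g*(g - 12*√g))
y(q, T) = 3 - (-3 + T*q)² (y(q, T) = 3 - (-3 + q*T)² = 3 - (-3 + T*q)²)
y(603, O(-9)) - 274846 = (3 - (-3 + (-(-648)*I + 2*(-9)²)*603)²) - 274846 = (3 - (-3 + (-(-648)*I + 2*81)*603)²) - 274846 = (3 - (-3 + (648*I + 162)*603)²) - 274846 = (3 - (-3 + (162 + 648*I)*603)²) - 274846 = (3 - (-3 + (97686 + 390744*I))²) - 274846 = (3 - (97683 + 390744*I)²) - 274846 = -274843 - (97683 + 390744*I)²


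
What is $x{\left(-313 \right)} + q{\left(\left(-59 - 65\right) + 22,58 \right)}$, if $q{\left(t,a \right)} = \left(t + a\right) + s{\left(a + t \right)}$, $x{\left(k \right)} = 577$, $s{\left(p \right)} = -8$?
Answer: $525$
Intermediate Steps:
$q{\left(t,a \right)} = -8 + a + t$ ($q{\left(t,a \right)} = \left(t + a\right) - 8 = \left(a + t\right) - 8 = -8 + a + t$)
$x{\left(-313 \right)} + q{\left(\left(-59 - 65\right) + 22,58 \right)} = 577 + \left(-8 + 58 + \left(\left(-59 - 65\right) + 22\right)\right) = 577 + \left(-8 + 58 + \left(-124 + 22\right)\right) = 577 - 52 = 525$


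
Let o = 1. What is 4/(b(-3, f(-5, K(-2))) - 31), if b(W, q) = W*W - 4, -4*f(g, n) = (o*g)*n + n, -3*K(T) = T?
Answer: -2/13 ≈ -0.15385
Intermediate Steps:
K(T) = -T/3
f(g, n) = -n/4 - g*n/4 (f(g, n) = -((1*g)*n + n)/4 = -(g*n + n)/4 = -(n + g*n)/4 = -n/4 - g*n/4)
b(W, q) = -4 + W² (b(W, q) = W² - 4 = -4 + W²)
4/(b(-3, f(-5, K(-2))) - 31) = 4/((-4 + (-3)²) - 31) = 4/((-4 + 9) - 31) = 4/(5 - 31) = 4/(-26) = -1/26*4 = -2/13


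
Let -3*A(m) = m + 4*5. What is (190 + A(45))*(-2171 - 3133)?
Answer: -892840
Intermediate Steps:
A(m) = -20/3 - m/3 (A(m) = -(m + 4*5)/3 = -(m + 20)/3 = -(20 + m)/3 = -20/3 - m/3)
(190 + A(45))*(-2171 - 3133) = (190 + (-20/3 - ⅓*45))*(-2171 - 3133) = (190 + (-20/3 - 15))*(-5304) = (190 - 65/3)*(-5304) = (505/3)*(-5304) = -892840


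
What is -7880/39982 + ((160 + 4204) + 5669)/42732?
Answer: 32205623/854255412 ≈ 0.037700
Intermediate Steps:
-7880/39982 + ((160 + 4204) + 5669)/42732 = -7880*1/39982 + (4364 + 5669)*(1/42732) = -3940/19991 + 10033*(1/42732) = -3940/19991 + 10033/42732 = 32205623/854255412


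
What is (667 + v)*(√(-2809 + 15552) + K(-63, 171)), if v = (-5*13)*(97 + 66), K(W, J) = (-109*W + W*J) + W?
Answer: 39404232 - 9928*√12743 ≈ 3.8284e+7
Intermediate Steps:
K(W, J) = -108*W + J*W (K(W, J) = (-109*W + J*W) + W = -108*W + J*W)
v = -10595 (v = -65*163 = -10595)
(667 + v)*(√(-2809 + 15552) + K(-63, 171)) = (667 - 10595)*(√(-2809 + 15552) - 63*(-108 + 171)) = -9928*(√12743 - 63*63) = -9928*(√12743 - 3969) = -9928*(-3969 + √12743) = 39404232 - 9928*√12743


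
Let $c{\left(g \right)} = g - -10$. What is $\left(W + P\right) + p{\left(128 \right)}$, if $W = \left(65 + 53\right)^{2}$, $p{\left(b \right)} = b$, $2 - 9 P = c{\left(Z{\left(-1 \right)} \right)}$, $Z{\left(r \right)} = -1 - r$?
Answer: $\frac{126460}{9} \approx 14051.0$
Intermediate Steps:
$c{\left(g \right)} = 10 + g$ ($c{\left(g \right)} = g + \left(-38 + 48\right) = g + 10 = 10 + g$)
$P = - \frac{8}{9}$ ($P = \frac{2}{9} - \frac{10 - 0}{9} = \frac{2}{9} - \frac{10 + \left(-1 + 1\right)}{9} = \frac{2}{9} - \frac{10 + 0}{9} = \frac{2}{9} - \frac{10}{9} = - \frac{8}{9} \approx -0.88889$)
$W = 13924$ ($W = 118^{2} = 13924$)
$\left(W + P\right) + p{\left(128 \right)} = \left(13924 - \frac{8}{9}\right) + 128 = \frac{125308}{9} + 128 = \frac{126460}{9}$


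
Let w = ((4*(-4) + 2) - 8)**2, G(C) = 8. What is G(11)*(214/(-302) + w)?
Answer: 583816/151 ≈ 3866.3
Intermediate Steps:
w = 484 (w = ((-16 + 2) - 8)**2 = (-14 - 8)**2 = (-22)**2 = 484)
G(11)*(214/(-302) + w) = 8*(214/(-302) + 484) = 8*(214*(-1/302) + 484) = 8*(-107/151 + 484) = 8*(72977/151) = 583816/151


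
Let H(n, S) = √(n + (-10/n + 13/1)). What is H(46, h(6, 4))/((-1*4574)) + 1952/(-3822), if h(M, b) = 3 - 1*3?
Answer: -976/1911 - 13*√46/52601 ≈ -0.51240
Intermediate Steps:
h(M, b) = 0 (h(M, b) = 3 - 3 = 0)
H(n, S) = √(13 + n - 10/n) (H(n, S) = √(n + (-10/n + 13*1)) = √(n + (-10/n + 13)) = √(n + (13 - 10/n)) = √(13 + n - 10/n))
H(46, h(6, 4))/((-1*4574)) + 1952/(-3822) = √(13 + 46 - 10/46)/((-1*4574)) + 1952/(-3822) = √(13 + 46 - 10*1/46)/(-4574) + 1952*(-1/3822) = √(13 + 46 - 5/23)*(-1/4574) - 976/1911 = √(1352/23)*(-1/4574) - 976/1911 = (26*√46/23)*(-1/4574) - 976/1911 = -13*√46/52601 - 976/1911 = -976/1911 - 13*√46/52601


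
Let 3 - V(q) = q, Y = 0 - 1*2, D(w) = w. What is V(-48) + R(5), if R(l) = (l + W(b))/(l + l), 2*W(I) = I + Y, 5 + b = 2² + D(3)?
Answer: 103/2 ≈ 51.500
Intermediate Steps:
Y = -2 (Y = 0 - 2 = -2)
V(q) = 3 - q
b = 2 (b = -5 + (2² + 3) = -5 + (4 + 3) = -5 + 7 = 2)
W(I) = -1 + I/2 (W(I) = (I - 2)/2 = (-2 + I)/2 = -1 + I/2)
R(l) = ½ (R(l) = (l + (-1 + (½)*2))/(l + l) = (l + (-1 + 1))/((2*l)) = (l + 0)*(1/(2*l)) = l*(1/(2*l)) = ½)
V(-48) + R(5) = (3 - 1*(-48)) + ½ = (3 + 48) + ½ = 51 + ½ = 103/2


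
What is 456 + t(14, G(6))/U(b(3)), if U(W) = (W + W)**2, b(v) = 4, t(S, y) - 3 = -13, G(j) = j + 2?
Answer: 14587/32 ≈ 455.84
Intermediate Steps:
G(j) = 2 + j
t(S, y) = -10 (t(S, y) = 3 - 13 = -10)
U(W) = 4*W**2 (U(W) = (2*W)**2 = 4*W**2)
456 + t(14, G(6))/U(b(3)) = 456 - 10/(4*4**2) = 456 - 10/(4*16) = 456 - 10/64 = 456 - 10*1/64 = 456 - 5/32 = 14587/32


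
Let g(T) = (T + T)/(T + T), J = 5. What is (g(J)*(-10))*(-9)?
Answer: 90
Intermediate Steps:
g(T) = 1 (g(T) = (2*T)/((2*T)) = (2*T)*(1/(2*T)) = 1)
(g(J)*(-10))*(-9) = (1*(-10))*(-9) = -10*(-9) = 90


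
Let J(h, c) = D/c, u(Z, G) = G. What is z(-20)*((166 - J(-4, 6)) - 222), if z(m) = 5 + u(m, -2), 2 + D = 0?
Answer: -167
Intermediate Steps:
D = -2 (D = -2 + 0 = -2)
z(m) = 3 (z(m) = 5 - 2 = 3)
J(h, c) = -2/c
z(-20)*((166 - J(-4, 6)) - 222) = 3*((166 - (-2)/6) - 222) = 3*((166 - 1*(-⅓)) - 222) = 3*((166 + ⅓) - 222) = 3*(499/3 - 222) = 3*(-167/3) = -167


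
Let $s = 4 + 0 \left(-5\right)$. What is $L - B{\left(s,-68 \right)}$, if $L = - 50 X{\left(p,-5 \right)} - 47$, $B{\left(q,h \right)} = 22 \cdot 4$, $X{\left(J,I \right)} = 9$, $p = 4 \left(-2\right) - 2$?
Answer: $-585$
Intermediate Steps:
$s = 4$ ($s = 4 + 0 = 4$)
$p = -10$ ($p = -8 - 2 = -10$)
$B{\left(q,h \right)} = 88$
$L = -497$ ($L = \left(-50\right) 9 - 47 = -450 - 47 = -497$)
$L - B{\left(s,-68 \right)} = -497 - 88 = -585$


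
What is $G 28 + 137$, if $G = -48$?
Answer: $-1207$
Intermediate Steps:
$G 28 + 137 = \left(-48\right) 28 + 137 = -1344 + 137 = -1207$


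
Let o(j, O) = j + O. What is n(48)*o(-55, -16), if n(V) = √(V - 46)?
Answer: -71*√2 ≈ -100.41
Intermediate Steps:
n(V) = √(-46 + V)
o(j, O) = O + j
n(48)*o(-55, -16) = √(-46 + 48)*(-16 - 55) = √2*(-71) = -71*√2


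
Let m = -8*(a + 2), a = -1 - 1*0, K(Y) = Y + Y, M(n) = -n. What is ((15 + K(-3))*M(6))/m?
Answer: 27/4 ≈ 6.7500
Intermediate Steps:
K(Y) = 2*Y
a = -1 (a = -1 + 0 = -1)
m = -8 (m = -8*(-1 + 2) = -8*1 = -8)
((15 + K(-3))*M(6))/m = ((15 + 2*(-3))*(-1*6))/(-8) = ((15 - 6)*(-6))*(-⅛) = (9*(-6))*(-⅛) = -54*(-⅛) = 27/4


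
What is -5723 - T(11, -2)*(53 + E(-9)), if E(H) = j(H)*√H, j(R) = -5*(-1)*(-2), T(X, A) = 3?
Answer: -5882 + 90*I ≈ -5882.0 + 90.0*I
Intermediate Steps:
j(R) = -10 (j(R) = 5*(-2) = -10)
E(H) = -10*√H
-5723 - T(11, -2)*(53 + E(-9)) = -5723 - 3*(53 - 30*I) = -5723 - (159 - 90*I) = -5723 + (-159 + 90*I) = -5882 + 90*I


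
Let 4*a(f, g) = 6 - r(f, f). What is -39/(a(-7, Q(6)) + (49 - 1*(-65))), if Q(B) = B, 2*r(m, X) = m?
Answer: -312/931 ≈ -0.33512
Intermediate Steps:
r(m, X) = m/2
a(f, g) = 3/2 - f/8 (a(f, g) = (6 - f/2)/4 = 3/2 - f/8)
-39/(a(-7, Q(6)) + (49 - 1*(-65))) = -39/((3/2 - 1/8*(-7)) + (49 - 1*(-65))) = -39/((3/2 + 7/8) + (49 + 65)) = -39/(19/8 + 114) = -39/931/8 = -39*8/931 = -312/931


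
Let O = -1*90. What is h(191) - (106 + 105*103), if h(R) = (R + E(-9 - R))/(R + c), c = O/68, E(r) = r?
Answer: -70429835/6449 ≈ -10921.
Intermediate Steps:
O = -90
c = -45/34 (c = -90/68 = -90*1/68 = -45/34 ≈ -1.3235)
h(R) = -9/(-45/34 + R) (h(R) = (R + (-9 - R))/(R - 45/34) = -9/(-45/34 + R))
h(191) - (106 + 105*103) = -306/(-45 + 34*191) - (106 + 105*103) = -306/(-45 + 6494) - (106 + 10815) = -306/6449 - 1*10921 = -306*1/6449 - 10921 = -306/6449 - 10921 = -70429835/6449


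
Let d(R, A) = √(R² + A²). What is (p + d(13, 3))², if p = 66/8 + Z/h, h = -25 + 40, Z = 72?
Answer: 139321/400 + 261*√178/10 ≈ 696.52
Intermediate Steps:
d(R, A) = √(A² + R²)
h = 15
p = 261/20 (p = 66/8 + 72/15 = 66*(⅛) + 72*(1/15) = 33/4 + 24/5 = 261/20 ≈ 13.050)
(p + d(13, 3))² = (261/20 + √(3² + 13²))² = (261/20 + √(9 + 169))² = (261/20 + √178)²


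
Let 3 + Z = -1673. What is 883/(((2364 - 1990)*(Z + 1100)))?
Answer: -883/215424 ≈ -0.0040989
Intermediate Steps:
Z = -1676 (Z = -3 - 1673 = -1676)
883/(((2364 - 1990)*(Z + 1100))) = 883/(((2364 - 1990)*(-1676 + 1100))) = 883/((374*(-576))) = 883/(-215424) = 883*(-1/215424) = -883/215424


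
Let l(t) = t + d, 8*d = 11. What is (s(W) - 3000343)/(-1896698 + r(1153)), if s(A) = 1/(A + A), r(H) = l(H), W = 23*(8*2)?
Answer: 736084149/465040036 ≈ 1.5828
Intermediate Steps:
d = 11/8 (d = (⅛)*11 = 11/8 ≈ 1.3750)
W = 368 (W = 23*16 = 368)
l(t) = 11/8 + t (l(t) = t + 11/8 = 11/8 + t)
r(H) = 11/8 + H
s(A) = 1/(2*A)
(s(W) - 3000343)/(-1896698 + r(1153)) = ((½)/368 - 3000343)/(-1896698 + (11/8 + 1153)) = ((½)*(1/368) - 3000343)/(-1896698 + 9235/8) = (1/736 - 3000343)/(-15164349/8) = -2208252447/736*(-8/15164349) = 736084149/465040036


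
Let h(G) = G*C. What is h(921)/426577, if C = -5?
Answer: -4605/426577 ≈ -0.010795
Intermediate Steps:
h(G) = -5*G (h(G) = G*(-5) = -5*G)
h(921)/426577 = -5*921/426577 = -4605*1/426577 = -4605/426577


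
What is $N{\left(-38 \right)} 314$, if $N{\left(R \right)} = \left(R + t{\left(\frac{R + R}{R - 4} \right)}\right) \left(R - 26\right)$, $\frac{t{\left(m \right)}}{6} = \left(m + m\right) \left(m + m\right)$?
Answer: $- \frac{119892736}{147} \approx -8.156 \cdot 10^{5}$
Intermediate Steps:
$t{\left(m \right)} = 24 m^{2}$ ($t{\left(m \right)} = 6 \left(m + m\right) \left(m + m\right) = 6 \cdot 2 m 2 m = 6 \cdot 4 m^{2} = 24 m^{2}$)
$N{\left(R \right)} = \left(-26 + R\right) \left(R + \frac{96 R^{2}}{\left(-4 + R\right)^{2}}\right)$ ($N{\left(R \right)} = \left(R + 24 \left(\frac{R + R}{R - 4}\right)^{2}\right) \left(R - 26\right) = \left(R + 24 \left(\frac{2 R}{-4 + R}\right)^{2}\right) \left(-26 + R\right) = \left(R + 24 \frac{4 R^{2}}{\left(-4 + R\right)^{2}}\right) \left(-26 + R\right) = \left(R + \frac{96 R^{2}}{\left(-4 + R\right)^{2}}\right) \left(-26 + R\right) = \left(-26 + R\right) \left(R + \frac{96 R^{2}}{\left(-4 + R\right)^{2}}\right)$)
$N{\left(-38 \right)} 314 = - \frac{38 \left(\left(-2496\right) \left(-38\right) + 96 \left(-38\right)^{2} + \left(-4 - 38\right)^{2} \left(-26 - 38\right)\right)}{\left(-4 - 38\right)^{2}} \cdot 314 = - \frac{38 \left(94848 + 96 \cdot 1444 + \left(-42\right)^{2} \left(-64\right)\right)}{1764} \cdot 314 = \left(-38\right) \frac{1}{1764} \left(94848 + 138624 + 1764 \left(-64\right)\right) 314 = \left(-38\right) \frac{1}{1764} \left(94848 + 138624 - 112896\right) 314 = \left(-38\right) \frac{1}{1764} \cdot 120576 \cdot 314 = \left(- \frac{381824}{147}\right) 314 = - \frac{119892736}{147}$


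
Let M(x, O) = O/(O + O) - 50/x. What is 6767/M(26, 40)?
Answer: -175942/37 ≈ -4755.2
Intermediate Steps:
M(x, O) = ½ - 50/x (M(x, O) = O/((2*O)) - 50/x = O*(1/(2*O)) - 50/x = ½ - 50/x)
6767/M(26, 40) = 6767/(((½)*(-100 + 26)/26)) = 6767/(((½)*(1/26)*(-74))) = 6767/(-37/26) = 6767*(-26/37) = -175942/37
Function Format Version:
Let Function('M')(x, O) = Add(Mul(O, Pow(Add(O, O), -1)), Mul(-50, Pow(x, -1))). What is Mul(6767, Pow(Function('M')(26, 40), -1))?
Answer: Rational(-175942, 37) ≈ -4755.2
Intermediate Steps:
Function('M')(x, O) = Add(Rational(1, 2), Mul(-50, Pow(x, -1))) (Function('M')(x, O) = Add(Mul(O, Pow(Mul(2, O), -1)), Mul(-50, Pow(x, -1))) = Add(Mul(O, Mul(Rational(1, 2), Pow(O, -1))), Mul(-50, Pow(x, -1))) = Add(Rational(1, 2), Mul(-50, Pow(x, -1))))
Mul(6767, Pow(Function('M')(26, 40), -1)) = Mul(6767, Pow(Mul(Rational(1, 2), Pow(26, -1), Add(-100, 26)), -1)) = Mul(6767, Pow(Mul(Rational(1, 2), Rational(1, 26), -74), -1)) = Mul(6767, Pow(Rational(-37, 26), -1)) = Mul(6767, Rational(-26, 37)) = Rational(-175942, 37)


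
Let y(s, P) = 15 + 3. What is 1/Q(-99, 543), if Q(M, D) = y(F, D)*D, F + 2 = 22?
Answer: 1/9774 ≈ 0.00010231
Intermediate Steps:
F = 20 (F = -2 + 22 = 20)
y(s, P) = 18
Q(M, D) = 18*D
1/Q(-99, 543) = 1/(18*543) = 1/9774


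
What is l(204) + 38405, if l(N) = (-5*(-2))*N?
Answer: 40445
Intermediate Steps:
l(N) = 10*N
l(204) + 38405 = 10*204 + 38405 = 2040 + 38405 = 40445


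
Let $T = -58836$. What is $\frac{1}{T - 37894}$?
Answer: $- \frac{1}{96730} \approx -1.0338 \cdot 10^{-5}$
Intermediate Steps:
$\frac{1}{T - 37894} = \frac{1}{-58836 - 37894} = \frac{1}{-96730} = - \frac{1}{96730}$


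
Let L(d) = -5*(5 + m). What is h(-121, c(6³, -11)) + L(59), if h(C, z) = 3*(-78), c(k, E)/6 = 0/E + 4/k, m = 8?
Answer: -299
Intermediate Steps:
c(k, E) = 24/k (c(k, E) = 6*(0/E + 4/k) = 6*(0 + 4/k) = 6*(4/k) = 24/k)
h(C, z) = -234
L(d) = -65 (L(d) = -5*(5 + 8) = -5*13 = -65)
h(-121, c(6³, -11)) + L(59) = -234 - 65 = -299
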